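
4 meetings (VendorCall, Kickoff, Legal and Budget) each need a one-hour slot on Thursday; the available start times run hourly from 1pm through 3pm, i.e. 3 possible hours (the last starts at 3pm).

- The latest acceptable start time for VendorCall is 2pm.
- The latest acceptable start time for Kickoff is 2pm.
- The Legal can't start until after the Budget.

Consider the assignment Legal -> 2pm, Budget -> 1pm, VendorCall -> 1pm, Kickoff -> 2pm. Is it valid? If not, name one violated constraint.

Valid

The Legal can't start until after the Budget — holds.
The latest acceptable start time for Kickoff is 2pm — holds.
The latest acceptable start time for VendorCall is 2pm — holds.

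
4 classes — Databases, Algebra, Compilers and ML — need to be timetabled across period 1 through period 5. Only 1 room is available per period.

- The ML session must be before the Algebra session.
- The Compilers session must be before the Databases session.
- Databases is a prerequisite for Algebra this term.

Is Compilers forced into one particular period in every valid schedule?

No

Compilers can be period 1 (e.g. Algebra=period 4; Compilers=period 1; Databases=period 2; ML=period 3) or period 2 (e.g. Databases in period 3; ML in period 1; Algebra in period 4; Compilers in period 2).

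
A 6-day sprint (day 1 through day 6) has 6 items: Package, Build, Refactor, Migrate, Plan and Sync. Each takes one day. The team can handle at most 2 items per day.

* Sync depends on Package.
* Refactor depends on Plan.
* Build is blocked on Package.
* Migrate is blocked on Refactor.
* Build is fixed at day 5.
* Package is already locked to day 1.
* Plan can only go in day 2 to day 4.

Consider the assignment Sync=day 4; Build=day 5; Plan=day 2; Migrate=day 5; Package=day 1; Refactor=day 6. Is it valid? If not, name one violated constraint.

No — it violates: Migrate is blocked on Refactor

Plan can only go in day 2 to day 4 — holds.
Sync depends on Package — holds.
Package is already locked to day 1 — holds.
Build is fixed at day 5 — holds.
Refactor depends on Plan — holds.
Build is blocked on Package — holds.
The team can handle at most 2 items per day — holds.
Migrate is blocked on Refactor — violated.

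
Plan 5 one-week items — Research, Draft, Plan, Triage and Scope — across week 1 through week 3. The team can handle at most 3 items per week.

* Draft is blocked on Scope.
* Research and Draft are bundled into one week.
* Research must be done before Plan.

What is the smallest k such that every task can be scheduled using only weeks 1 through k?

The precedence chain requires at least 3 distinct weeks.
With at most 3 per week and 5 tasks, at least 2 weeks are needed.
3 works (last occupied week: week 3): for example Scope=week 1, Triage=week 1, Draft=week 2, Research=week 2, Plan=week 3.

3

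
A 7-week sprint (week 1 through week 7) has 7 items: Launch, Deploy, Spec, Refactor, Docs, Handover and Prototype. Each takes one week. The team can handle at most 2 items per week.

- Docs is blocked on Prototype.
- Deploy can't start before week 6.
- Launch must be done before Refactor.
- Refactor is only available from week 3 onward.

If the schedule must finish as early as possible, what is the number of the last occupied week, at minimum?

The precedence chain requires at least 2 distinct weeks.
With at most 2 per week and 7 tasks, at least 4 weeks are needed.
Deploy can't be placed before week 6, so the schedule must run through at least week 6.
6 works (last occupied week: week 6): for example Refactor -> week 3; Spec -> week 2; Handover -> week 3; Launch -> week 1; Prototype -> week 1; Docs -> week 2; Deploy -> week 6.

week 6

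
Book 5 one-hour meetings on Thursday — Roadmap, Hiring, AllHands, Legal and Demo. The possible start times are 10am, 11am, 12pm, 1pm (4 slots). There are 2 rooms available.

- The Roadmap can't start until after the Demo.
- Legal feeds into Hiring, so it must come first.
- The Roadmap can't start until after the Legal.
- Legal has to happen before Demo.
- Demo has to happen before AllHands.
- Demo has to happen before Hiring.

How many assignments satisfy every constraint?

Splitting on Roadmap: it can be 12pm (3), 1pm (3). Listing each branch's schedules as (Hiring, AllHands, Legal, Demo):
Roadmap=12pm: (12pm,1pm,10am,11am) (1pm,12pm,10am,11am) (1pm,1pm,10am,11am) — 3.
Roadmap=1pm: (12pm,12pm,10am,11am) (12pm,1pm,10am,11am) (1pm,12pm,10am,11am) — 3.
Summing: 3 + 3 = 6.

6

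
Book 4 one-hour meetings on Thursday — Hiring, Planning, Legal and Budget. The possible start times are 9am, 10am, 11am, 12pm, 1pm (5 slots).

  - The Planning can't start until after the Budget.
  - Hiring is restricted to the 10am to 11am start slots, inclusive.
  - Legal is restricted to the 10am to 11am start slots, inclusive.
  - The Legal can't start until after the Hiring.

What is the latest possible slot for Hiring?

Hiring is available from 10am; Hiring's own window allows nothing later than 11am; downstream work caps Hiring at 10am.
Hiring at 10am is achievable: Hiring in 10am, Budget in 9am, Legal in 11am, Planning in 10am.

10am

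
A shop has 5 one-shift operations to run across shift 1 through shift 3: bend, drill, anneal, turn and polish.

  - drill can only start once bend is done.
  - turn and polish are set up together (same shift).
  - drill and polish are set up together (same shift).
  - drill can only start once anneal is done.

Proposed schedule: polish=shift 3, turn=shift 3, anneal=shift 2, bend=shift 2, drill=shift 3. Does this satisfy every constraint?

Yes

turn and polish are set up together (same shift) — holds.
drill can only start once anneal is done — holds.
drill and polish are set up together (same shift) — holds.
drill can only start once bend is done — holds.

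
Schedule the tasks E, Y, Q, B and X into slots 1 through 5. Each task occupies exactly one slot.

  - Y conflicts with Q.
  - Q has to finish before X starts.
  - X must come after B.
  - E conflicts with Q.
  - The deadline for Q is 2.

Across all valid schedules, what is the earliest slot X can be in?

Precedence pushes X to at least 2.
X at 2 is achievable: Q=1, X=2, E=2, B=1, Y=2.

2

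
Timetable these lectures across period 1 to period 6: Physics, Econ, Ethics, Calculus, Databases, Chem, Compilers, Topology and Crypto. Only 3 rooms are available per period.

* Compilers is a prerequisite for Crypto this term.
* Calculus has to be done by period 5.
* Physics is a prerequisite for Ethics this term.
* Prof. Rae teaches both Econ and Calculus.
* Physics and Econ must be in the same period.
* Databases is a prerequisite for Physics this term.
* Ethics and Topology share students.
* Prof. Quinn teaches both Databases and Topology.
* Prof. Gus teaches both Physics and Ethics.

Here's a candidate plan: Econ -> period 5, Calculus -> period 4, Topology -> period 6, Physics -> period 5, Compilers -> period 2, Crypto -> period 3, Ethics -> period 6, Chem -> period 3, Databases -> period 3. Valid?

No. Ethics and Topology share students is not satisfied.

Physics and Econ must be in the same period — holds.
Prof. Quinn teaches both Databases and Topology — holds.
Compilers is a prerequisite for Crypto this term — holds.
Calculus has to be done by period 5 — holds.
Only 3 rooms are available per period — holds.
Databases is a prerequisite for Physics this term — holds.
Physics is a prerequisite for Ethics this term — holds.
Prof. Gus teaches both Physics and Ethics — holds.
Ethics and Topology share students — violated.
Prof. Rae teaches both Econ and Calculus — holds.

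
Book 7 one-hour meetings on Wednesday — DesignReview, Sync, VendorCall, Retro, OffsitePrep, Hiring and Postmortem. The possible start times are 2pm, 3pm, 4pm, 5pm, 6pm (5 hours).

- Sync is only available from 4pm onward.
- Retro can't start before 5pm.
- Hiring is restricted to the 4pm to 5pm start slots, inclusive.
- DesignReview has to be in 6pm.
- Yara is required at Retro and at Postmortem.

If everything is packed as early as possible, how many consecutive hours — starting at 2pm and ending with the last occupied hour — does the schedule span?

DesignReview can't be placed before 6pm — that is hour 5 counting from 2pm — so the schedule must run through at least 5 hours.
5 works (last occupied hour: 6pm): for example Retro -> 5pm, OffsitePrep -> 2pm, DesignReview -> 6pm, Hiring -> 4pm, VendorCall -> 2pm, Sync -> 4pm, Postmortem -> 2pm.

5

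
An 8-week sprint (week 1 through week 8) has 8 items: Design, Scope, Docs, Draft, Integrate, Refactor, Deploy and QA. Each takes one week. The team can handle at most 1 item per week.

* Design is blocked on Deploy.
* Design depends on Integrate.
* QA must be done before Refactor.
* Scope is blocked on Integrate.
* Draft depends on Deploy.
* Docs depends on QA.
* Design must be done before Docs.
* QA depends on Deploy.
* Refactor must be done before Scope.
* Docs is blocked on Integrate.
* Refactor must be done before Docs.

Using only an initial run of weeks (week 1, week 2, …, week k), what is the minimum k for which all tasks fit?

8

The precedence chain requires at least 4 distinct weeks.
With at most 1 per week and 8 tasks, at least 8 weeks are needed.
8 works (last occupied week: week 8): for example Deploy -> week 2; Refactor -> week 5; Scope -> week 7; Design -> week 3; Integrate -> week 1; Docs -> week 6; QA -> week 4; Draft -> week 8.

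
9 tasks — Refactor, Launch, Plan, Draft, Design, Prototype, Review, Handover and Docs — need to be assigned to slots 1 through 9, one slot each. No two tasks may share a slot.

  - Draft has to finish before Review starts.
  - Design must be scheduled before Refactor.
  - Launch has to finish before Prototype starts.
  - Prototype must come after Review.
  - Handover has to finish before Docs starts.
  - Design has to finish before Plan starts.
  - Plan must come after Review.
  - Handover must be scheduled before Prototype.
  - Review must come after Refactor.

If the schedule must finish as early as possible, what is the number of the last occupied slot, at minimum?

The precedence chain requires at least 4 distinct slots.
With at most 1 per slot and 9 tasks, at least 9 slots are needed.
9 works (last occupied slot: 9): for example Handover in 5, Refactor in 2, Review in 4, Draft in 3, Design in 1, Plan in 8, Prototype in 7, Docs in 9, Launch in 6.

slot 9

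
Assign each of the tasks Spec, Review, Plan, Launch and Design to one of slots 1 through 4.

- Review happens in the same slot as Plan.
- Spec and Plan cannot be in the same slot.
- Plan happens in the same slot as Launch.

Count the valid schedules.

Splitting on Spec: it can be 1 (12), 2 (12), 3 (12), 4 (12). Listing each branch's schedules as (Review, Plan, Launch, Design):
Spec=1: (2,2,2,1) (2,2,2,2) (2,2,2,3) (2,2,2,4) (3,3,3,1) (3,3,3,2) (3,3,3,3) (3,3,3,4) (4,4,4,1) (4,4,4,2) (4,4,4,3) (4,4,4,4) — 12.
Spec=2: (1,1,1,1) (1,1,1,2) (1,1,1,3) (1,1,1,4) (3,3,3,1) (3,3,3,2) (3,3,3,3) (3,3,3,4) (4,4,4,1) (4,4,4,2) (4,4,4,3) (4,4,4,4) — 12.
Spec=3: (1,1,1,1) (1,1,1,2) (1,1,1,3) (1,1,1,4) (2,2,2,1) (2,2,2,2) (2,2,2,3) (2,2,2,4) (4,4,4,1) (4,4,4,2) (4,4,4,3) (4,4,4,4) — 12.
Spec=4: (1,1,1,1) (1,1,1,2) (1,1,1,3) (1,1,1,4) (2,2,2,1) (2,2,2,2) (2,2,2,3) (2,2,2,4) (3,3,3,1) (3,3,3,2) (3,3,3,3) (3,3,3,4) — 12.
Summing: 12 + 12 + 12 + 12 = 48.

48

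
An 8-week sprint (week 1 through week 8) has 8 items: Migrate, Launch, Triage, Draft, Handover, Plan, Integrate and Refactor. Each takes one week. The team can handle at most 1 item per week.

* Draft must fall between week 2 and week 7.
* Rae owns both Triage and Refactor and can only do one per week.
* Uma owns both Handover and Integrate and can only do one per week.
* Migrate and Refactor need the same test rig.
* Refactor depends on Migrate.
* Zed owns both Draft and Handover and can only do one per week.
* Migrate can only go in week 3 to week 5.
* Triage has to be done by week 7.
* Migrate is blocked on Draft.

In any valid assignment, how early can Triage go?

week 1

Triage's own window allows nothing later than week 7.
Triage at week 1 is achievable: Triage in week 1; Migrate in week 3; Handover in week 6; Draft in week 2; Launch in week 5; Integrate in week 8; Refactor in week 4; Plan in week 7.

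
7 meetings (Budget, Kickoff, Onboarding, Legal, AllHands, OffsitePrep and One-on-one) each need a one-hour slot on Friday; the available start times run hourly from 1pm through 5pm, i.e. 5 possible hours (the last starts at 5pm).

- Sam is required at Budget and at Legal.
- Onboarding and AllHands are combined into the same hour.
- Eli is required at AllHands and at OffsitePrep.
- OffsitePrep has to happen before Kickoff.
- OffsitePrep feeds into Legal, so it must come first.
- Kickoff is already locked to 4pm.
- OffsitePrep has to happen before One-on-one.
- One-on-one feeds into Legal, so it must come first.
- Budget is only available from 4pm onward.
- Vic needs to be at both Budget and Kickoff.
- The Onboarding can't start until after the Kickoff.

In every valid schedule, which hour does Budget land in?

Budget's window is 4pm–5pm.
Kickoff is fixed at 4pm, and Budget can't share a hour with Kickoff.
So Budget must be 5pm.

5pm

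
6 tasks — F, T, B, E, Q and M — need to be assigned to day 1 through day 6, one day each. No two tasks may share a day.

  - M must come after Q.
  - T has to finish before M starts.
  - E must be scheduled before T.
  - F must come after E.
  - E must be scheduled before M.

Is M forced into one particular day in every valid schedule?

M can be day 4 (e.g. F=day 5; B=day 6; E=day 1; Q=day 3; T=day 2; M=day 4) or day 5 (e.g. B in day 6; M in day 5; F in day 3; T in day 2; E in day 1; Q in day 4).

No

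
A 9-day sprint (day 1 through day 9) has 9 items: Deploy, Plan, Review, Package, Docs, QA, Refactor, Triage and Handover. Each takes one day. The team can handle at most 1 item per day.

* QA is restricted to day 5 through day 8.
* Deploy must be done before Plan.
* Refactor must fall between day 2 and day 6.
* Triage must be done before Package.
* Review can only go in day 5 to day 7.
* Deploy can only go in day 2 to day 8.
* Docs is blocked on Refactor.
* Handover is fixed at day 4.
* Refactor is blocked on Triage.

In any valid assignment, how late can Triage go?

Downstream work caps Triage at day 5.
Triage at day 1 is achievable: QA -> day 6, Refactor -> day 2, Triage -> day 1, Docs -> day 9, Handover -> day 4, Review -> day 5, Plan -> day 7, Package -> day 8, Deploy -> day 3.
Nothing later works — the capacity limit rule out every day after day 1.

day 1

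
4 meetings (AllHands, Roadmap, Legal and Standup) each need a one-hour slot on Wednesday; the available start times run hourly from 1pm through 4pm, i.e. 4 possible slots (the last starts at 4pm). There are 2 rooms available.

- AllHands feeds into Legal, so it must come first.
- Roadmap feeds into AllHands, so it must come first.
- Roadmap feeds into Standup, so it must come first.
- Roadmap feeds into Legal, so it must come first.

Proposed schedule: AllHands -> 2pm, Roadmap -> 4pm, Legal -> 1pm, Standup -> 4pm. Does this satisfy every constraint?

AllHands feeds into Legal, so it must come first — violated.
Roadmap feeds into Standup, so it must come first — violated.
Roadmap feeds into Legal, so it must come first — violated.
There are 2 rooms available — holds.
Roadmap feeds into AllHands, so it must come first — violated.

Invalid. Roadmap feeds into Legal, so it must come first.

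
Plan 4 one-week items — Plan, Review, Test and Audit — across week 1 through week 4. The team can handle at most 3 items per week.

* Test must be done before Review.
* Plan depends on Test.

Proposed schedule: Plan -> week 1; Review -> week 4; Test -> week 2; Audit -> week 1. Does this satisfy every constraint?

No. Plan depends on Test is not satisfied.

The team can handle at most 3 items per week — holds.
Test must be done before Review — holds.
Plan depends on Test — violated.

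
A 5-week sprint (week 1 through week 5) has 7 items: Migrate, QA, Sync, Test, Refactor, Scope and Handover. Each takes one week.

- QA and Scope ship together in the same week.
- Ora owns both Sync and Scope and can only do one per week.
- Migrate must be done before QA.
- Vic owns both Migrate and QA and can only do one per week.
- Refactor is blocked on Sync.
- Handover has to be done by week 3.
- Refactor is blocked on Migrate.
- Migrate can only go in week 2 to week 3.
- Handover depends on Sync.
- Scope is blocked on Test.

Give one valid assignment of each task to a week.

Scope in week 3, Refactor in week 3, Test in week 1, Sync in week 1, Handover in week 2, Migrate in week 2, QA in week 3

Checking: Sync(week 1) before Handover(week 2); Test(week 1) before Scope(week 3); Migrate(week 2) before QA(week 3); Sync(week 1) before Refactor(week 3); Migrate(week 2) before Refactor(week 3); Migrate(week 2) != QA(week 3); Sync(week 1) != Scope(week 3); QA = Scope = week 3; Handover=week 2 in [week 1,week 3]; Migrate=week 2 in [week 2,week 3].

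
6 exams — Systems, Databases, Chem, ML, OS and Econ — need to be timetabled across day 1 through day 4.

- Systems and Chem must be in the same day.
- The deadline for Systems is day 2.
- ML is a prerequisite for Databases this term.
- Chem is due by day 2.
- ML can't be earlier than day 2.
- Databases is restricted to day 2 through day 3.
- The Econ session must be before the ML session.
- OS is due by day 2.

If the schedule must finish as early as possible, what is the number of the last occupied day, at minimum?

The precedence chain requires at least 3 distinct days.
3 works (last occupied day: day 3): for example Chem -> day 1, ML -> day 2, OS -> day 1, Databases -> day 3, Systems -> day 1, Econ -> day 1.

day 3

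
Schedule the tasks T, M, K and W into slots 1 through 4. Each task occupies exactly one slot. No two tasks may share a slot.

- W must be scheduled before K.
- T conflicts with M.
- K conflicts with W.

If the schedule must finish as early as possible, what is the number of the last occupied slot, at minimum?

The precedence chain requires at least 2 distinct slots.
With at most 1 per slot and 4 tasks, at least 4 slots are needed.
4 works (last occupied slot: 4): for example T in 3, M in 4, W in 1, K in 2.

slot 4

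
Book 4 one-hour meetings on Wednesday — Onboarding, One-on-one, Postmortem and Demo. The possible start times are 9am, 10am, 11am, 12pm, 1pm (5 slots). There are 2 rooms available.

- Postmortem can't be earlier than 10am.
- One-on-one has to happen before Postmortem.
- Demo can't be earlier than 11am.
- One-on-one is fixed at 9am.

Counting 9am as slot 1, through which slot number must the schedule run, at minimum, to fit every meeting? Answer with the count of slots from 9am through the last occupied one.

The precedence chain requires at least 2 distinct slots.
With at most 2 per slot and 4 meetings, at least 2 slots are needed.
Demo can't be placed before 11am — that is slot 3 counting from 9am — so the schedule must run through at least 3 slots.
3 works (last occupied slot: 11am): for example One-on-one=9am, Postmortem=10am, Demo=11am, Onboarding=9am.

3 slots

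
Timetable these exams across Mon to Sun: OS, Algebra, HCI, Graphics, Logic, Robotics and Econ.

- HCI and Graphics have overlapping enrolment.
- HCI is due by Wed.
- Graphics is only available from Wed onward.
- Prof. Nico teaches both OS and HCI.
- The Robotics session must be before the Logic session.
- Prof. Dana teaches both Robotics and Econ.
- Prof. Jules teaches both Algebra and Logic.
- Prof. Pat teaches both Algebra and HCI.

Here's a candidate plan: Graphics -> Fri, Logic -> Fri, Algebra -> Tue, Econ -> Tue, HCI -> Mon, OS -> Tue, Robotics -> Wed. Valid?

Valid

Graphics is only available from Wed onward — holds.
Prof. Jules teaches both Algebra and Logic — holds.
HCI and Graphics have overlapping enrolment — holds.
HCI is due by Wed — holds.
Prof. Dana teaches both Robotics and Econ — holds.
Prof. Pat teaches both Algebra and HCI — holds.
The Robotics session must be before the Logic session — holds.
Prof. Nico teaches both OS and HCI — holds.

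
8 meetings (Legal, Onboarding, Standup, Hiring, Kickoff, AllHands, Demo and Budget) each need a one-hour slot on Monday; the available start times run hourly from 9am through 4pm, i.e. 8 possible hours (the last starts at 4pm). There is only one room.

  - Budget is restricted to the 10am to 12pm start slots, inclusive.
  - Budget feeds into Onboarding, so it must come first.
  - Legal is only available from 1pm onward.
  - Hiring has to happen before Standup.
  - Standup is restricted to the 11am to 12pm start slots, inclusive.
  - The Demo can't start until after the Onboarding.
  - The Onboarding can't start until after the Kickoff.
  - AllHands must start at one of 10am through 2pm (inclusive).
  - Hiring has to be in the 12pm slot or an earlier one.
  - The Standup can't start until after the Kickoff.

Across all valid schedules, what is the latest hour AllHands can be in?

AllHands is available from 10am; AllHands's own window allows nothing later than 2pm.
AllHands at 2pm is achievable: Kickoff -> 10am, Onboarding -> 3pm, Budget -> 12pm, Hiring -> 9am, AllHands -> 2pm, Standup -> 11am, Demo -> 4pm, Legal -> 1pm.

2pm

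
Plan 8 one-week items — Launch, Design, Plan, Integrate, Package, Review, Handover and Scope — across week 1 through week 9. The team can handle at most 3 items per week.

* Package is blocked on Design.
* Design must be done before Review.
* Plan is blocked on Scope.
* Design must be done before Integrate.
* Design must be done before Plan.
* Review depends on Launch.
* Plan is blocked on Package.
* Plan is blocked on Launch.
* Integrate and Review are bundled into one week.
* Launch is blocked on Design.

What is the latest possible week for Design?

week 7

Downstream work caps Design at week 7.
Design at week 7 is achievable: Integrate in week 9, Plan in week 9, Launch in week 8, Package in week 8, Design in week 7, Handover in week 1, Scope in week 1, Review in week 9.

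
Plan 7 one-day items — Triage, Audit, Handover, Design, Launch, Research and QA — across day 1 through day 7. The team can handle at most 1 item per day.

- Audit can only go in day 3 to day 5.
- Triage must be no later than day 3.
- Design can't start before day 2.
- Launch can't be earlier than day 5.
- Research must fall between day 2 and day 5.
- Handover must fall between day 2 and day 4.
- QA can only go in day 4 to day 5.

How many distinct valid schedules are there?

14

Splitting on Audit: it can be day 3 (6), day 4 (4), day 5 (4). Listing each branch's schedules as (Triage, Handover, Design, Launch, Research, QA) by day number:
Audit=day 3: (1,2,6,7,4,5) (1,2,6,7,5,4) (1,2,7,6,4,5) (1,2,7,6,5,4) (1,4,6,7,2,5) (1,4,7,6,2,5) — 6.
Audit=day 4: (1,2,6,7,3,5) (1,2,7,6,3,5) (1,3,6,7,2,5) (1,3,7,6,2,5) — 4.
Audit=day 5: (1,2,6,7,3,4) (1,2,7,6,3,4) (1,3,6,7,2,4) (1,3,7,6,2,4) — 4.
Summing: 6 + 4 + 4 = 14.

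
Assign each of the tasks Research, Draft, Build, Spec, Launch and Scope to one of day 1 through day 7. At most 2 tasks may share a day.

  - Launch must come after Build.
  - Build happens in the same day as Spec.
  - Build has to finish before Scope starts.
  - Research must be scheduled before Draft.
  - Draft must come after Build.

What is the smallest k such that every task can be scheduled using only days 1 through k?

3 days

The precedence chain requires at least 2 distinct days.
With at most 2 per day and 6 tasks, at least 3 days are needed.
3 works (last occupied day: day 3): for example Scope in day 3, Research in day 2, Build in day 1, Spec in day 1, Draft in day 3, Launch in day 2.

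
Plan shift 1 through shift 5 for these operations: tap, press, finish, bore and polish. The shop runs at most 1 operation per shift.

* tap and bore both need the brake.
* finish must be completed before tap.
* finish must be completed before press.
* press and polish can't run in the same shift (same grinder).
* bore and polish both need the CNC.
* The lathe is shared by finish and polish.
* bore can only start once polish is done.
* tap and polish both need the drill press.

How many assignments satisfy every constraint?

20

Splitting on tap: it can be shift 2 (3), shift 3 (5), shift 4 (6), shift 5 (6). Listing each branch's schedules as (press, finish, bore, polish) by shift number:
tap=shift 2: (3,1,5,4) (4,1,5,3) (5,1,4,3) — 3.
tap=shift 3: (2,1,5,4) (4,1,5,2) (4,2,5,1) (5,1,4,2) (5,2,4,1) — 5.
tap=shift 4: (2,1,5,3) (3,1,5,2) (3,2,5,1) (5,1,3,2) (5,2,3,1) (5,3,2,1) — 6.
tap=shift 5: (2,1,4,3) (3,1,4,2) (3,2,4,1) (4,1,3,2) (4,2,3,1) (4,3,2,1) — 6.
Summing: 3 + 5 + 6 + 6 = 20.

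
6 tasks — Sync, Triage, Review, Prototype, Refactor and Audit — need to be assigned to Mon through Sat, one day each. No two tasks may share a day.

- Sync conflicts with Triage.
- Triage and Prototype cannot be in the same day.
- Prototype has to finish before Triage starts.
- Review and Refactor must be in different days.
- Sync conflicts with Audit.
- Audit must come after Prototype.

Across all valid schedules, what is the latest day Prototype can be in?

Downstream work caps Prototype at Fri.
Prototype at Thu is achievable: Refactor -> Wed, Audit -> Sat, Triage -> Fri, Review -> Tue, Prototype -> Thu, Sync -> Mon.
Nothing later works — the conflict and capacity constraints rule out every day after Thu.

Thu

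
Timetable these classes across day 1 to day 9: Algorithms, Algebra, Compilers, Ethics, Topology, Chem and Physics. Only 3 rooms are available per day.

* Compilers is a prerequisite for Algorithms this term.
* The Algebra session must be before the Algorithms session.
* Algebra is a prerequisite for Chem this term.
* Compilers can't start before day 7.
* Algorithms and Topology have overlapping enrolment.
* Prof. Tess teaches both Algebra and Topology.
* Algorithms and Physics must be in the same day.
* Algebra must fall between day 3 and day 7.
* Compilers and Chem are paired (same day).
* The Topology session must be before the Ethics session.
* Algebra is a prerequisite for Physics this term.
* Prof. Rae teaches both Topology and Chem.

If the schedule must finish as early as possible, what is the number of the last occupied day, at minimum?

The precedence chain requires at least 3 distinct days.
With at most 3 per day and 7 classes, at least 3 days are needed.
Propagating the time windows through the other constraints, Algorithms can't land before day 8, so the schedule must run through at least day 8.
8 works (last occupied day: day 8): for example Topology -> day 1; Chem -> day 7; Algebra -> day 3; Compilers -> day 7; Algorithms -> day 8; Physics -> day 8; Ethics -> day 2.

8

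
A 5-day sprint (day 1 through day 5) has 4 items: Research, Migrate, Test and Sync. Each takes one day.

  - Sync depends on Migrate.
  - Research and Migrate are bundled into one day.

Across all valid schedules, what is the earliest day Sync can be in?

Precedence pushes Sync to at least day 2.
Sync at day 2 is achievable: Test in day 1, Sync in day 2, Migrate in day 1, Research in day 1.

day 2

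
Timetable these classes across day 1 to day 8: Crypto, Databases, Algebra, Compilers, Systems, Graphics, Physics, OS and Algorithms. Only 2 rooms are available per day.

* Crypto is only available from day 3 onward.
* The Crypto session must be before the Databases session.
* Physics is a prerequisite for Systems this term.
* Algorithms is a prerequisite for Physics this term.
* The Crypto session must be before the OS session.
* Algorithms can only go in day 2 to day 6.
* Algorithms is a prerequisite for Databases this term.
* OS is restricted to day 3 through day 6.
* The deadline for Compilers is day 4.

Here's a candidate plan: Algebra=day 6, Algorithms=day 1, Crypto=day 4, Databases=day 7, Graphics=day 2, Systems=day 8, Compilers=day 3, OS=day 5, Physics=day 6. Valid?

Invalid. Algorithms can only go in day 2 to day 6.

Crypto is only available from day 3 onward — holds.
Physics is a prerequisite for Systems this term — holds.
The Crypto session must be before the Databases session — holds.
Algorithms is a prerequisite for Databases this term — holds.
Algorithms is a prerequisite for Physics this term — holds.
Algorithms can only go in day 2 to day 6 — violated.
Only 2 rooms are available per day — holds.
OS is restricted to day 3 through day 6 — holds.
The Crypto session must be before the OS session — holds.
The deadline for Compilers is day 4 — holds.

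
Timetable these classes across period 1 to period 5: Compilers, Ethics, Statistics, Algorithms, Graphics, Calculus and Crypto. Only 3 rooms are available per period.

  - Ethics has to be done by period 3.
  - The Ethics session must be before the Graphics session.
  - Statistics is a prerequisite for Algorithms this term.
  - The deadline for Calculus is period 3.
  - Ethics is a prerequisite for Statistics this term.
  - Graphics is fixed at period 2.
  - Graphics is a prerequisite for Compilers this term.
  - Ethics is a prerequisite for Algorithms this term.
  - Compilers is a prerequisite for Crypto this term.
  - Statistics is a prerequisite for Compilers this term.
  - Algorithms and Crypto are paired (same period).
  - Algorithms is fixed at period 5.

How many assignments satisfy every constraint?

Splitting on Compilers: it can be period 3 (3), period 4 (6). Listing each branch's schedules as (Ethics, Statistics, Algorithms, Graphics, Calculus, Crypto) by period number:
Compilers=period 3: (1,2,5,2,1,5) (1,2,5,2,2,5) (1,2,5,2,3,5) — 3.
Compilers=period 4: (1,2,5,2,1,5) (1,2,5,2,2,5) (1,2,5,2,3,5) (1,3,5,2,1,5) (1,3,5,2,2,5) (1,3,5,2,3,5) — 6.
Summing: 3 + 6 = 9.

9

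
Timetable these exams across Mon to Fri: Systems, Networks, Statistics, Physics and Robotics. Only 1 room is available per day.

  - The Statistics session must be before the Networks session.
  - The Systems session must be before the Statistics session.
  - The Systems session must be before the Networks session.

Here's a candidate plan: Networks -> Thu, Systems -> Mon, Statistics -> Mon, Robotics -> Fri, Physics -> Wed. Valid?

The Statistics session must be before the Networks session — holds.
The Systems session must be before the Networks session — holds.
Only 1 room is available per day — violated.
The Systems session must be before the Statistics session — violated.

No — it violates: Only 1 room is available per day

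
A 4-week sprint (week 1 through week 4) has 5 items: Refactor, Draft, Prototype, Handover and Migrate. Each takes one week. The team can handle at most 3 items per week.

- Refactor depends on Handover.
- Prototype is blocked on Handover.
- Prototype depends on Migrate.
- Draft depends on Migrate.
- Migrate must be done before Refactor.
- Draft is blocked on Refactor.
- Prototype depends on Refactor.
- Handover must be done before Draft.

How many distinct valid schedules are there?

Splitting on Refactor: it can be week 2 (4), week 3 (4). Listing each branch's schedules as (Draft, Prototype, Handover, Migrate) by week number:
Refactor=week 2: (3,3,1,1) (3,4,1,1) (4,3,1,1) (4,4,1,1) — 4.
Refactor=week 3: (4,4,1,1) (4,4,1,2) (4,4,2,1) (4,4,2,2) — 4.
Summing: 4 + 4 = 8.

8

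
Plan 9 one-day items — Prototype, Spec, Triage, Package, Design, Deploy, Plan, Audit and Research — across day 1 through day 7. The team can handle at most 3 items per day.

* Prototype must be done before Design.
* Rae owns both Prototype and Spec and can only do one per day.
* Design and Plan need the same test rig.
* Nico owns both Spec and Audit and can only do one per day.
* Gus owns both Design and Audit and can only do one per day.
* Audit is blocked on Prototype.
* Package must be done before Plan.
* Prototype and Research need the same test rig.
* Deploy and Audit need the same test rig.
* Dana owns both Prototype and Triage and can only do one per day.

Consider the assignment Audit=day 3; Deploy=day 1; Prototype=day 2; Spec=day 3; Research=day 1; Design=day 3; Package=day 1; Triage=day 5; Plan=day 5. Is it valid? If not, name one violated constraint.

No. Nico owns both Spec and Audit and can only do one per day is not satisfied.

Package must be done before Plan — holds.
Dana owns both Prototype and Triage and can only do one per day — holds.
Audit is blocked on Prototype — holds.
Prototype and Research need the same test rig — holds.
The team can handle at most 3 items per day — holds.
Nico owns both Spec and Audit and can only do one per day — violated.
Deploy and Audit need the same test rig — holds.
Gus owns both Design and Audit and can only do one per day — violated.
Rae owns both Prototype and Spec and can only do one per day — holds.
Prototype must be done before Design — holds.
Design and Plan need the same test rig — holds.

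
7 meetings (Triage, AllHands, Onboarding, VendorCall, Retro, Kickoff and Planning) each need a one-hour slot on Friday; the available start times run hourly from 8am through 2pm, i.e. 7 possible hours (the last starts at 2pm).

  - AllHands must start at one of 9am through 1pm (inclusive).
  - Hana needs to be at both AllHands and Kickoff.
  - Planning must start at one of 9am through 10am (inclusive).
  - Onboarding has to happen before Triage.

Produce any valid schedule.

Triage in 9am, Kickoff in 8am, VendorCall in 8am, Retro in 8am, AllHands in 9am, Onboarding in 8am, Planning in 9am

Checking: Onboarding(8am) before Triage(9am); AllHands(9am) != Kickoff(8am); AllHands=9am in [9am,1pm]; Planning=9am in [9am,10am].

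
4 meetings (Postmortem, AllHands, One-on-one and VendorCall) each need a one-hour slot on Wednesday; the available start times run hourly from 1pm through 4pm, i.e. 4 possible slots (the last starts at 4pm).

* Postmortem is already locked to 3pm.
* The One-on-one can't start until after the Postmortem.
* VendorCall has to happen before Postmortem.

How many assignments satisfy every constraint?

8

Splitting on AllHands: it can be 1pm (2), 2pm (2), 3pm (2), 4pm (2). Listing each branch's schedules as (Postmortem, One-on-one, VendorCall):
AllHands=1pm: (3pm,4pm,1pm) (3pm,4pm,2pm) — 2.
AllHands=2pm: (3pm,4pm,1pm) (3pm,4pm,2pm) — 2.
AllHands=3pm: (3pm,4pm,1pm) (3pm,4pm,2pm) — 2.
AllHands=4pm: (3pm,4pm,1pm) (3pm,4pm,2pm) — 2.
Summing: 2 + 2 + 2 + 2 = 8.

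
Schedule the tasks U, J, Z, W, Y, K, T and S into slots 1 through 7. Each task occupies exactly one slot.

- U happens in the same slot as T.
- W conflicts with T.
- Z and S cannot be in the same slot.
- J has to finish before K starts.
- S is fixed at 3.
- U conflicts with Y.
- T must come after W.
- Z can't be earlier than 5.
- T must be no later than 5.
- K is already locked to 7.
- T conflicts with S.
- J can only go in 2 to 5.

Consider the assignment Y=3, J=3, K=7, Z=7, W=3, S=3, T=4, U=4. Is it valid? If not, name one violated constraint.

W conflicts with T — holds.
J has to finish before K starts — holds.
Z can't be earlier than 5 — holds.
T must come after W — holds.
T must be no later than 5 — holds.
S is fixed at 3 — holds.
T conflicts with S — holds.
Z and S cannot be in the same slot — holds.
J can only go in 2 to 5 — holds.
U happens in the same slot as T — holds.
K is already locked to 7 — holds.
U conflicts with Y — holds.

Valid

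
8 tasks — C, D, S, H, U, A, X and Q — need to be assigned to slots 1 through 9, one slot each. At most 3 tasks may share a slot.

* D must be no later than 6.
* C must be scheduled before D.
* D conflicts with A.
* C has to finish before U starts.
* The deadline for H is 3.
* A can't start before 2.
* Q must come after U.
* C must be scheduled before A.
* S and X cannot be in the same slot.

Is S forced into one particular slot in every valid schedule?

No

S can be 1 (e.g. H in 1; Q in 3; S in 1; A in 3; U in 2; D in 2; C in 1; X in 2) or 2 (e.g. H=1; A=3; D=2; S=2; C=1; U=2; Q=3; X=1).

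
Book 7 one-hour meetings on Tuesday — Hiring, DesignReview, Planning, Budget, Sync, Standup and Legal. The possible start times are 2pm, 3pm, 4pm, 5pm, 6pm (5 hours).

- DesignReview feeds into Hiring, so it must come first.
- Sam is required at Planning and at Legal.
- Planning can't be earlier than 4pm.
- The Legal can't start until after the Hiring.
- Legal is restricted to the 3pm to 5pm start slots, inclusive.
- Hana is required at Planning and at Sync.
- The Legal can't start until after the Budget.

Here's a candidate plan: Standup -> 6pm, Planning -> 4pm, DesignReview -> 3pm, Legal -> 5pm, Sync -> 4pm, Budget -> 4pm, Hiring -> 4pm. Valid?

No. Hana is required at Planning and at Sync is not satisfied.

DesignReview feeds into Hiring, so it must come first — holds.
Hana is required at Planning and at Sync — violated.
The Legal can't start until after the Budget — holds.
Planning can't be earlier than 4pm — holds.
Sam is required at Planning and at Legal — holds.
The Legal can't start until after the Hiring — holds.
Legal is restricted to the 3pm to 5pm start slots, inclusive — holds.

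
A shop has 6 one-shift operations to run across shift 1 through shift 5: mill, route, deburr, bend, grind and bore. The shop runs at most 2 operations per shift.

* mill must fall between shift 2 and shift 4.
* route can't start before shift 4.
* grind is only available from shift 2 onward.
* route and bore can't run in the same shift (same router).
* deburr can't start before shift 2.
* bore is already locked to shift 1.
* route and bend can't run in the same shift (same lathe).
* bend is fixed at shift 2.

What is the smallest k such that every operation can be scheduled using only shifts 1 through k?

With at most 2 per shift and 6 operations, at least 3 shifts are needed.
route can't be placed before shift 4, so the schedule must run through at least shift 4.
4 works (last occupied shift: shift 4): for example route=shift 4; deburr=shift 3; mill=shift 2; bend=shift 2; bore=shift 1; grind=shift 3.

4 shifts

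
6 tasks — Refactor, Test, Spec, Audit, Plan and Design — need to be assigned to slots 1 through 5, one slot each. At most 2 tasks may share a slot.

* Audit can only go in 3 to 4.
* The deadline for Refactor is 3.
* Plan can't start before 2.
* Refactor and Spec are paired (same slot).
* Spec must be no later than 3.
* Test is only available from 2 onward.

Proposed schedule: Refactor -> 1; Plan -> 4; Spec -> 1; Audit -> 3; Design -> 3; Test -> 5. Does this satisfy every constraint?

Audit can only go in 3 to 4 — holds.
The deadline for Refactor is 3 — holds.
At most 2 tasks may share a slot — holds.
Refactor and Spec are paired (same slot) — holds.
Test is only available from 2 onward — holds.
Plan can't start before 2 — holds.
Spec must be no later than 3 — holds.

Valid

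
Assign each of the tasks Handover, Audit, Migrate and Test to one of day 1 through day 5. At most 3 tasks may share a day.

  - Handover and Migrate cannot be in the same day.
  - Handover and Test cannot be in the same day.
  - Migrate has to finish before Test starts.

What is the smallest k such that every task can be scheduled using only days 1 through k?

The precedence chain requires at least 2 distinct days.
With at most 3 per day and 4 tasks, at least 2 days are needed.
Could 2 days be enough, i.e. nothing placed later than day 2? No: Test must come after Migrate (at day 1 or later) → {day 2}; Migrate must come before Test (at day 2 or earlier) → {day 1}; Handover can't share with Migrate (day 1) → {day 2}; Test can't share with Handover (day 2) → nothing is left.
So 2 days is not enough.
3 works (last occupied day: day 3): for example Test=day 2; Audit=day 1; Handover=day 3; Migrate=day 1.

3 days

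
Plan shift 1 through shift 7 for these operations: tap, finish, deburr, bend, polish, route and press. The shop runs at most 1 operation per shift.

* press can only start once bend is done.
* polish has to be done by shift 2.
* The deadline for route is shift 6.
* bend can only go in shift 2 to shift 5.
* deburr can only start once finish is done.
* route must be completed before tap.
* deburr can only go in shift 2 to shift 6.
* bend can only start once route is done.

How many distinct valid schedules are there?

Splitting on tap: it can be shift 3 (4), shift 4 (6), shift 5 (6), shift 6 (12), shift 7 (20). Listing each branch's schedules as (finish, deburr, bend, polish, route, press) by shift number:
tap=shift 3: (4,6,5,1,2,7) (4,6,5,2,1,7) (5,6,4,1,2,7) (5,6,4,2,1,7) — 4.
tap=shift 4: (1,6,5,2,3,7) (2,6,5,1,3,7) (3,6,5,1,2,7) (3,6,5,2,1,7) (5,6,3,1,2,7) (5,6,3,2,1,7) — 6.
tap=shift 5: (1,6,4,2,3,7) (2,6,4,1,3,7) (3,6,4,1,2,7) (3,6,4,2,1,7) (4,6,3,1,2,7) (4,6,3,2,1,7) — 6.
tap=shift 6: (1,3,5,2,4,7) (1,4,5,2,3,7) (1,5,4,2,3,7) (2,3,5,1,4,7) (2,4,5,1,3,7) (2,5,4,1,3,7) (3,4,5,1,2,7) (3,4,5,2,1,7) (3,5,4,1,2,7) (3,5,4,2,1,7) (4,5,3,1,2,7) (4,5,3,2,1,7) — 12.
tap=shift 7: (1,3,5,2,4,6) (1,4,5,2,3,6) (1,5,4,2,3,6) (1,6,4,2,3,5) (2,3,5,1,4,6) (2,4,5,1,3,6) (2,5,4,1,3,6) (2,6,4,1,3,5) (3,4,5,1,2,6) (3,4,5,2,1,6) (3,5,4,1,2,6) (3,5,4,2,1,6) (3,6,4,1,2,5) (3,6,4,2,1,5) (4,5,3,1,2,6) (4,5,3,2,1,6) (4,6,3,1,2,5) (4,6,3,2,1,5) (5,6,3,1,2,4) (5,6,3,2,1,4) — 20.
Summing: 4 + 6 + 6 + 12 + 20 = 48.

48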